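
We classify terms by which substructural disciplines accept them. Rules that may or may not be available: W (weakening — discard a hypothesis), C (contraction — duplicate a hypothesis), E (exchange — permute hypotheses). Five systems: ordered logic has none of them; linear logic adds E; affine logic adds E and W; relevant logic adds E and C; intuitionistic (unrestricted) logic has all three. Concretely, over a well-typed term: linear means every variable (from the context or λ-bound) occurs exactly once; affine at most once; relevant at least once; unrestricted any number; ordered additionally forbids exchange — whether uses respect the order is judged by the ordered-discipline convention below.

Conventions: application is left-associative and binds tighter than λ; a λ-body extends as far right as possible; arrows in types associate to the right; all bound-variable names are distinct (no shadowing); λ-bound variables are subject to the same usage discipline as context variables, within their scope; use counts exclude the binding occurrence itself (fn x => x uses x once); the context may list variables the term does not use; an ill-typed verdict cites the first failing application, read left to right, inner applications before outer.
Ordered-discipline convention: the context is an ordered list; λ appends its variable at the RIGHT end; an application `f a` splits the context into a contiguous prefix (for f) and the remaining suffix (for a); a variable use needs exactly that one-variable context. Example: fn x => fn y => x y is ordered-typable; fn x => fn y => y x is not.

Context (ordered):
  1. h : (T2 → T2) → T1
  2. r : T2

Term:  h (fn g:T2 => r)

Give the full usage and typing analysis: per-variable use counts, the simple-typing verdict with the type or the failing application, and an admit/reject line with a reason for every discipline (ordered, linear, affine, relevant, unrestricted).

use counts: h: 1×; r: 1×; g [bound]: 0×
uses in reading order: h, r
typing: well-typed at T1
ordered: ✗ — g never used (weakening)
linear: ✗ — g never used (weakening)
affine: ✓ — none of h, r, g used more than once
relevant: ✗ — g never used (weakening)
unrestricted: ✓ — type-checks (T1) and nothing is barred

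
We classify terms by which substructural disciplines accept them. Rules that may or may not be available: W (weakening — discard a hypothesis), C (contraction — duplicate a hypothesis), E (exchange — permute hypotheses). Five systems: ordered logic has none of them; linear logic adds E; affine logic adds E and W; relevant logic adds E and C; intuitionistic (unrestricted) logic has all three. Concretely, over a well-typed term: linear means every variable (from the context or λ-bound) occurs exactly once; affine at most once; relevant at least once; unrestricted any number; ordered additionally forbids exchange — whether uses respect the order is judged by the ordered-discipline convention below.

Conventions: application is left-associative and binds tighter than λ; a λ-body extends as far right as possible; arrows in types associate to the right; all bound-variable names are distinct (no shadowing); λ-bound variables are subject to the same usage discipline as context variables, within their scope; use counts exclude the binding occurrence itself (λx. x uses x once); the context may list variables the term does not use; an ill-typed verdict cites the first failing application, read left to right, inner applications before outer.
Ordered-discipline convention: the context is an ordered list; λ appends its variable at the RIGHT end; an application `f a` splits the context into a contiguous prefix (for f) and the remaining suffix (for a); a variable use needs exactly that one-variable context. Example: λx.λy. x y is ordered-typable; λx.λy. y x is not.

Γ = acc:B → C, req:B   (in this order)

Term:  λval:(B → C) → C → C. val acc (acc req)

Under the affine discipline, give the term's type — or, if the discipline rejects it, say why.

not well-typed under affine — repeated use of acc ×2
counts: acc=2, req=1, val [bound]=1
uses in reading order: val, acc, acc, req
typing: well-typed at ((B → C) → C → C) → C
all disciplines: ordered ✗ · linear ✗ · affine ✗ · relevant ✓ · unrestricted ✓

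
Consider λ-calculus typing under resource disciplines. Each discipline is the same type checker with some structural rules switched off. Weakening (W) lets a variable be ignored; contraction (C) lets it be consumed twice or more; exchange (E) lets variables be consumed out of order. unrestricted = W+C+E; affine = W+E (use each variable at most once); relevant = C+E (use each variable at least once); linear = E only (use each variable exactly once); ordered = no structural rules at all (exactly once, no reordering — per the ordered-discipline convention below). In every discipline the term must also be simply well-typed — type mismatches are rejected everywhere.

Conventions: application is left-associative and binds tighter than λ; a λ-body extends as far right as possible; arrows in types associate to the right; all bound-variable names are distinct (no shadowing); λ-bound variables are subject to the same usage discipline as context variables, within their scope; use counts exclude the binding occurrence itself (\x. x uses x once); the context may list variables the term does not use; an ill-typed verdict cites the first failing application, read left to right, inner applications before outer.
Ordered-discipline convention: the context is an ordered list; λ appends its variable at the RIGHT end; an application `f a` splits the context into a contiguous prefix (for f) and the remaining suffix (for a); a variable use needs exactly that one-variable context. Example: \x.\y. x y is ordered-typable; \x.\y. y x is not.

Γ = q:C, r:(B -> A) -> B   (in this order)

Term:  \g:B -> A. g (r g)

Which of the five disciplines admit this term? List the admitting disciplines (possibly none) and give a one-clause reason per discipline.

admitting disciplines: unrestricted
variable uses: q=0, r=1, g (λ-bound)=2
uses in reading order: g, r, g
typing: well-typed at (B -> A) -> A
ordered: ✗, g ×2 used more than once (contraction); unused: q — weakening required
linear: ✗, g ×2 used more than once (contraction); unused: q — weakening required
affine: ✗, g ×2 used more than once (contraction)
relevant: ✗, unused: q — weakening required
unrestricted: ✓, simply typable at (B -> A) -> A; W, C, E all held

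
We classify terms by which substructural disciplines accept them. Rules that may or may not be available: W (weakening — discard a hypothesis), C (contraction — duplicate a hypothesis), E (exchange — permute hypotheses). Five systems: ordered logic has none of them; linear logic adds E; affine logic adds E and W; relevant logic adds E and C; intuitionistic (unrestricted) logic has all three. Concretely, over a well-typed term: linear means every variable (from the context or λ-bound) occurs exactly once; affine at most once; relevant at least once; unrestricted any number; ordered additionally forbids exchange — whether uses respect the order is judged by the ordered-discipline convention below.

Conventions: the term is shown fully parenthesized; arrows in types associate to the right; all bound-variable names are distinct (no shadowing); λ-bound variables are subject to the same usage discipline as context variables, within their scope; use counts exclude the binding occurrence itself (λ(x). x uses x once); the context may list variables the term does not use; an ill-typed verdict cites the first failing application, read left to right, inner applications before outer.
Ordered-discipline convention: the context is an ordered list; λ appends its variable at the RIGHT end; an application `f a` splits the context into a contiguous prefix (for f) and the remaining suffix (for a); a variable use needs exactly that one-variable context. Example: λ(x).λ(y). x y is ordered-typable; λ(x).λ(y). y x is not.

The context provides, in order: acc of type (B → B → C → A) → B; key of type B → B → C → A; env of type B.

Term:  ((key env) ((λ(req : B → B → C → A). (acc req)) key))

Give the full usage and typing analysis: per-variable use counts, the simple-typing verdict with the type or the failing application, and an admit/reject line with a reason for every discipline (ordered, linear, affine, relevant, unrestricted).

use counts: acc: 1×, key: 2×, env: 1×, req (bound): 1×
order of uses: key, env, acc, req, key
typing: well-typed — term : C → A
ordered ✗ (key ×2 used more than once (contraction))
linear ✗ (key ×2 used more than once (contraction))
affine ✗ (key ×2 used more than once (contraction))
relevant ✓ (at least one use each (acc, key, env, req))
unrestricted ✓ (type-checks (C → A) and nothing is barred)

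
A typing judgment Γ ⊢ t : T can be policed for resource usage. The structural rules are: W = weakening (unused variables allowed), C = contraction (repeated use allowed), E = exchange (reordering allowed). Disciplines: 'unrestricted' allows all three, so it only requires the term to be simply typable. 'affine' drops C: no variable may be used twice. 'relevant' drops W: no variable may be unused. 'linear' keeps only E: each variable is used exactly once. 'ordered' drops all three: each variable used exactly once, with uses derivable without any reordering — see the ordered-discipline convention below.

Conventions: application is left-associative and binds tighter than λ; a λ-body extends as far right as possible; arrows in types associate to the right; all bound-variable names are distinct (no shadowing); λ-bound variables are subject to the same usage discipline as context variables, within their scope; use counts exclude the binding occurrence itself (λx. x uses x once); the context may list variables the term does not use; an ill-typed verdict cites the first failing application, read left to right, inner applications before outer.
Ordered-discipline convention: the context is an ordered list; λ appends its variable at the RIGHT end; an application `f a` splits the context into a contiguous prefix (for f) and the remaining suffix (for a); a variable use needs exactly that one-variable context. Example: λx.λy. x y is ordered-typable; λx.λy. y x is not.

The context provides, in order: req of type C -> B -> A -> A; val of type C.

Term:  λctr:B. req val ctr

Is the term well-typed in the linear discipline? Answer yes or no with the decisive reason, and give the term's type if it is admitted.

yes — single use per variable (req, val, ctr); term : B -> A -> A
use counts: req=1; val=1; ctr [bound]=1
use order (left to right): req, val, ctr
typing: well-typed — term : B -> A -> A
summary: ordered ✓ | linear ✓ | affine ✓ | relevant ✓ | unrestricted ✓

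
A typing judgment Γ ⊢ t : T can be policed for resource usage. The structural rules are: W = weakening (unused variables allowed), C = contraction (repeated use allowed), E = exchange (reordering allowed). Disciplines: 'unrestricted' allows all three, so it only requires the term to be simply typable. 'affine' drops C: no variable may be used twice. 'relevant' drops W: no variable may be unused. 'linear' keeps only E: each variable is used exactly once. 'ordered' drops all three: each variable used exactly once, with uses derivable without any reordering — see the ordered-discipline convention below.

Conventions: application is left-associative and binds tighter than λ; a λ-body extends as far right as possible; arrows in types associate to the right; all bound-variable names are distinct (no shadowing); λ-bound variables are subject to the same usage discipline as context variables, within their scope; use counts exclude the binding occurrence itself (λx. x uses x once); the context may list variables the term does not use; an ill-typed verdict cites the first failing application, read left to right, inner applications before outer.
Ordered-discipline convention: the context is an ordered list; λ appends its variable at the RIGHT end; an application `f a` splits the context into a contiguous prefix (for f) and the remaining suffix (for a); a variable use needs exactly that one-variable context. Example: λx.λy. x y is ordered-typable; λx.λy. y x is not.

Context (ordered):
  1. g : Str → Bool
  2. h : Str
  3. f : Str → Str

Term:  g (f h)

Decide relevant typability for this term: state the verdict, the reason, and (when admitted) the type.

yes — every one of g, h, f appears; term : Bool
counts: g=1, h=1, f=1
use order (left to right): g, f, h
typing: the term checks, with type Bool
across the five disciplines: ordered ✗ · linear ✓ · affine ✓ · relevant ✓ · unrestricted ✓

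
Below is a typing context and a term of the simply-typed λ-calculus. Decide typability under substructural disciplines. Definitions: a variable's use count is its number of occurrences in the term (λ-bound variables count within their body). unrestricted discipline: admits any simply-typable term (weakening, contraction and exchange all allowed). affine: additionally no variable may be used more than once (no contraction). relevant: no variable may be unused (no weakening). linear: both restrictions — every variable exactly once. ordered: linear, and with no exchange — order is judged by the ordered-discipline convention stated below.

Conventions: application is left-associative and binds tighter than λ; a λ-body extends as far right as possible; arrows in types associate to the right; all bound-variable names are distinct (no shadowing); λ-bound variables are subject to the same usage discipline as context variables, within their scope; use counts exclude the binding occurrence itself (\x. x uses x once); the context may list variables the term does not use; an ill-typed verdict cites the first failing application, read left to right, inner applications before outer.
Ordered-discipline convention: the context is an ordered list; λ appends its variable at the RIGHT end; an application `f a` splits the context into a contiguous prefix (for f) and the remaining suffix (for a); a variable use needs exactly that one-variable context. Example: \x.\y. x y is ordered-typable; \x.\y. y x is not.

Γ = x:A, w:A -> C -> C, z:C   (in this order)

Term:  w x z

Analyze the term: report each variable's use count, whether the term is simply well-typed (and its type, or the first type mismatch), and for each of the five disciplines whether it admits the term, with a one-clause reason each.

counts: x=1; w=1; z=1
left-to-right use order: w, x, z
typing: well-typed at C
ordered ✗ (no contiguous prefix/suffix split fits w, x, z)
linear ✓ (x, w, z: one use apiece)
affine ✓ (no duplicate uses among x, w, z)
relevant ✓ (none of x, w, z goes unused)
unrestricted ✓ (simply typable at C; W, C, E all held)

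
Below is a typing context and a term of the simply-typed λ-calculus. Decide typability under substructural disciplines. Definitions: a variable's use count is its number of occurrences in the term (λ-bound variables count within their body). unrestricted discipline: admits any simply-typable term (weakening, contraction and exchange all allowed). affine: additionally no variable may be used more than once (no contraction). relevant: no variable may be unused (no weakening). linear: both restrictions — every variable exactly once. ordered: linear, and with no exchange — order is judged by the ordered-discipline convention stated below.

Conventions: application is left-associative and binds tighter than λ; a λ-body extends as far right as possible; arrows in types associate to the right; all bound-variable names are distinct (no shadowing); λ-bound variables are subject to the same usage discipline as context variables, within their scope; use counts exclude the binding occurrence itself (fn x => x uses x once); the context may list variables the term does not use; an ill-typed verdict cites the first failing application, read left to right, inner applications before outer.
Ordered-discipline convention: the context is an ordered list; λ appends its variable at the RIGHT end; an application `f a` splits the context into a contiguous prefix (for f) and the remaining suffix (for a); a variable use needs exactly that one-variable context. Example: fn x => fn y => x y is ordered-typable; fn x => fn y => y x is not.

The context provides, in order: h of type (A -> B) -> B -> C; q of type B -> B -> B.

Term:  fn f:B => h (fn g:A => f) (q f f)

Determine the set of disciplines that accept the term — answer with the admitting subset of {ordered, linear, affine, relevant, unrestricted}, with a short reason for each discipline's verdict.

admitted in: unrestricted
usage: h: 1×, q: 1×, f (bound): 3×, g (bound): 0×
use order (left to right): h, f, q, f, f
typing: the term checks, with type B -> C
ordered: ✗, needs contraction — f ×3; g never used (weakening)
linear: ✗, needs contraction — f ×3; g never used (weakening)
affine: ✗, needs contraction — f ×3
relevant: ✗, g never used (weakening)
unrestricted: ✓, simply typable at B -> C; W, C, E all held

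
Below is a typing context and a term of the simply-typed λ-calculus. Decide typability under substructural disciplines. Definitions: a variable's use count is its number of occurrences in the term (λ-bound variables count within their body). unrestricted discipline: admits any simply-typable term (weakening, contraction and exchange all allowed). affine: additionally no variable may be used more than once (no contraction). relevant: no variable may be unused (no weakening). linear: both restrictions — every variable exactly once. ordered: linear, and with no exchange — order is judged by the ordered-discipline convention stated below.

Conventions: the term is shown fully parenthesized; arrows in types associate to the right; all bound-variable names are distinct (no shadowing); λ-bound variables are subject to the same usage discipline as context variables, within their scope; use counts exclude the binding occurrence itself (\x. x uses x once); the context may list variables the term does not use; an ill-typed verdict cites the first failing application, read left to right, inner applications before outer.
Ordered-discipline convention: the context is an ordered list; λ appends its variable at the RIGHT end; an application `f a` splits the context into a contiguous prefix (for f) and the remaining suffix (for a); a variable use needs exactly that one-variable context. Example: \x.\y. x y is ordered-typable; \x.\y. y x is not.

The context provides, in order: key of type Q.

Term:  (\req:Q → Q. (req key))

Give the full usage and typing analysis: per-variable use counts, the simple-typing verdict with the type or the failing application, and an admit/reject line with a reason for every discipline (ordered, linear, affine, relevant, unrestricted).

usage: key: 1×; req [bound]: 1×
use order (left to right): req, key
typing: well-typed — term : (Q → Q) → Q
ordered: ✗, no contiguous prefix/suffix split fits req, key
linear: ✓, each of key, req used exactly once
affine: ✓, none of key, req used more than once
relevant: ✓, every one of key, req appears
unrestricted: ✓, simply typable at (Q → Q) → Q; W, C, E all held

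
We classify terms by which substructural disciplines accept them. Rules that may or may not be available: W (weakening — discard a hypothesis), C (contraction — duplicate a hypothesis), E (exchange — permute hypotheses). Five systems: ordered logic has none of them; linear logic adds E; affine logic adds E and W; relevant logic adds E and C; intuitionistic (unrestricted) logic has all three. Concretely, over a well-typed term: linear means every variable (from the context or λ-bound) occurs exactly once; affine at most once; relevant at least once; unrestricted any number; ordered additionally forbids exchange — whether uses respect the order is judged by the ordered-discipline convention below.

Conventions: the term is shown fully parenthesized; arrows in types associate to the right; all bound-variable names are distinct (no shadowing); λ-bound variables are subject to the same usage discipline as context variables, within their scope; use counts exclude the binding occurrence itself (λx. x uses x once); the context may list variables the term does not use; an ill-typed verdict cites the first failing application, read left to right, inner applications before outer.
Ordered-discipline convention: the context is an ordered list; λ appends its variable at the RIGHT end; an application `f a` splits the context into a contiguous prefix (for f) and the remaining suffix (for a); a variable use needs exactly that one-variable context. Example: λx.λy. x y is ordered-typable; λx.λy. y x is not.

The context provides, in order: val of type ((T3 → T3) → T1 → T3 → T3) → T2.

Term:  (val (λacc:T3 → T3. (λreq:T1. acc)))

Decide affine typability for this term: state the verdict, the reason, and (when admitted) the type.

yes — none of val, acc, req used more than once; term : T2
variable uses: val=1; acc (bound)=1; req (bound)=0
left-to-right use order: val, acc
typing: well-typed at T2
across the five disciplines: ordered ✗, linear ✗, affine ✓, relevant ✗, unrestricted ✓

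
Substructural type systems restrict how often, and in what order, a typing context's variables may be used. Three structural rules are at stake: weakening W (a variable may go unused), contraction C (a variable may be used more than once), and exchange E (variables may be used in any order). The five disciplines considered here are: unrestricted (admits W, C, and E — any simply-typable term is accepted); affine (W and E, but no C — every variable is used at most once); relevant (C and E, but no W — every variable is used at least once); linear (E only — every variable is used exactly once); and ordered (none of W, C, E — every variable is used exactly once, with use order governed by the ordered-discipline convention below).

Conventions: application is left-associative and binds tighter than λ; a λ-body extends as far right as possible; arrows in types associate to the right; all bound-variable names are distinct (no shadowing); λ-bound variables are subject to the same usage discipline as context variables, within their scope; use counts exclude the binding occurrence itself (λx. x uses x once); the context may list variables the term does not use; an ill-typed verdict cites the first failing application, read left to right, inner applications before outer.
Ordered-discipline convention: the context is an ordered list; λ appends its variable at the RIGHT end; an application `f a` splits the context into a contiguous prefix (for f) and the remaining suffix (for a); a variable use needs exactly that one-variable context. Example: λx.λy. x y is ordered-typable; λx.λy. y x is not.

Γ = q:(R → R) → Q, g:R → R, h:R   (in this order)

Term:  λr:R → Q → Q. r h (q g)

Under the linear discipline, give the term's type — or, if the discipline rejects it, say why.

term : (R → Q → Q) → Q
variable uses: q ×1, g ×1, h ×1, r (bound) ×1
use order (left to right): r, h, q, g
typing: ✓ — (R → Q → Q) → Q
summary: ordered ✗, linear ✓, affine ✓, relevant ✓, unrestricted ✓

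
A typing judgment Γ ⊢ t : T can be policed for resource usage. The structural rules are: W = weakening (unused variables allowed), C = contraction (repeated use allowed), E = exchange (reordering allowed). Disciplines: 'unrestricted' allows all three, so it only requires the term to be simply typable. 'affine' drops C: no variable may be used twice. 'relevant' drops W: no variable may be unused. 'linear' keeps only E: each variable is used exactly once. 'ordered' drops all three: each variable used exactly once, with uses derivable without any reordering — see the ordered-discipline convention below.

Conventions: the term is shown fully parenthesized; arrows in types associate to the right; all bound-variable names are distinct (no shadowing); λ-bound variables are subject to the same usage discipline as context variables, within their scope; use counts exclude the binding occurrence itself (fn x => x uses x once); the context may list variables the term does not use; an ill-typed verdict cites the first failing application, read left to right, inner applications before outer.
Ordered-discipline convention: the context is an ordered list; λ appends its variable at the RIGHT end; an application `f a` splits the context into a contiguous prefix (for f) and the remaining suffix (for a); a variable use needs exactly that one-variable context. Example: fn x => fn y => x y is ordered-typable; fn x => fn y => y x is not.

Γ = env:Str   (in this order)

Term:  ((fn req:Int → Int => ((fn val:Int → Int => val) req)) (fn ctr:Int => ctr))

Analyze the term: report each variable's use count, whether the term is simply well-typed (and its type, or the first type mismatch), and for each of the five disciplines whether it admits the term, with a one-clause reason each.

counts: env ×0; req [bound] ×1; val [bound] ×1; ctr [bound] ×1
order of uses: val, req, ctr
typing: well-typed — term : Int → Int
ordered: ✗ — needs weakening: env unused
linear: ✗ — needs weakening: env unused
affine: ✓ — none of env, req, val, ctr used more than once
relevant: ✗ — needs weakening: env unused
unrestricted: ✓ — simply typable at Int → Int; W, C, E all held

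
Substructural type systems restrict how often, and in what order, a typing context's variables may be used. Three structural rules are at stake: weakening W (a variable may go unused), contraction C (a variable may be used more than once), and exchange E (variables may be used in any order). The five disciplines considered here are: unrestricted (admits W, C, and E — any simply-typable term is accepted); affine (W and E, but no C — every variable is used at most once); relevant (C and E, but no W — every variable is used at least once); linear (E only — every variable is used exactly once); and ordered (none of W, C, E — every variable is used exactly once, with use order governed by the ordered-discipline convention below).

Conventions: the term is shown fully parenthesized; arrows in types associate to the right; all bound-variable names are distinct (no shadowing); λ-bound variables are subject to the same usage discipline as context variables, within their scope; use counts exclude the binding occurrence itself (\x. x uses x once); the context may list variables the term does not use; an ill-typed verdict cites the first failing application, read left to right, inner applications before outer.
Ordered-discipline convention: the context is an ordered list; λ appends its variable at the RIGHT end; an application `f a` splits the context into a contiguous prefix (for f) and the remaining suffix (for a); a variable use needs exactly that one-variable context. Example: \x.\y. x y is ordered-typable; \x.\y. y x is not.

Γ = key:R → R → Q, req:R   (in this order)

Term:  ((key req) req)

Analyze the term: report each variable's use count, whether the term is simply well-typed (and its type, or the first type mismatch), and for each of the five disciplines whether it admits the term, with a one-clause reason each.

counts: key: 1, req: 2
use order (left to right): key, req, req
typing: well-typed at Q
ordered ✗ (req ×2 used more than once (contraction))
linear ✗ (req ×2 used more than once (contraction))
affine ✗ (req ×2 used more than once (contraction))
relevant ✓ (none of key, req goes unused)
unrestricted ✓ (typability at Q is all that's needed)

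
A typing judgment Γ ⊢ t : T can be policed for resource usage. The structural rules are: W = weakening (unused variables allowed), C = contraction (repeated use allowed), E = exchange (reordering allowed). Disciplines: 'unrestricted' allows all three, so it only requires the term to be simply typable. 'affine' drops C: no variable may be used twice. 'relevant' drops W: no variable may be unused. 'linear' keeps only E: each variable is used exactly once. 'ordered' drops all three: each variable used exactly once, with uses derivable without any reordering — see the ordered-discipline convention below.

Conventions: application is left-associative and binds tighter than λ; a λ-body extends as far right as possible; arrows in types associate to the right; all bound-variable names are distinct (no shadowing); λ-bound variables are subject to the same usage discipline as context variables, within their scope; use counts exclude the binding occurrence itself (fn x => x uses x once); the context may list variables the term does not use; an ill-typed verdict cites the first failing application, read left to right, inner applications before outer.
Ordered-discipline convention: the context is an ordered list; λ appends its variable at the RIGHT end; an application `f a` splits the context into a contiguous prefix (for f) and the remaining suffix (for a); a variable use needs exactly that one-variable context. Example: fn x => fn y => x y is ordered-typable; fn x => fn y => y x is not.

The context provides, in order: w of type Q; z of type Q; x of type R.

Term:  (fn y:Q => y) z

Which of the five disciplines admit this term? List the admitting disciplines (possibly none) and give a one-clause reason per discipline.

admitted by: affine, unrestricted
use counts: w: 0×; z: 1×; x: 0×; y (λ-bound): 1×
left-to-right use order: y, z
typing: the term checks, with type Q
ordered: ✗, w, x left unused
linear: ✗, w, x left unused
affine: ✓, w, z, x, y: no repeats, contraction unneeded
relevant: ✗, w, x left unused
unrestricted: ✓, simply typable at Q; W, C, E all held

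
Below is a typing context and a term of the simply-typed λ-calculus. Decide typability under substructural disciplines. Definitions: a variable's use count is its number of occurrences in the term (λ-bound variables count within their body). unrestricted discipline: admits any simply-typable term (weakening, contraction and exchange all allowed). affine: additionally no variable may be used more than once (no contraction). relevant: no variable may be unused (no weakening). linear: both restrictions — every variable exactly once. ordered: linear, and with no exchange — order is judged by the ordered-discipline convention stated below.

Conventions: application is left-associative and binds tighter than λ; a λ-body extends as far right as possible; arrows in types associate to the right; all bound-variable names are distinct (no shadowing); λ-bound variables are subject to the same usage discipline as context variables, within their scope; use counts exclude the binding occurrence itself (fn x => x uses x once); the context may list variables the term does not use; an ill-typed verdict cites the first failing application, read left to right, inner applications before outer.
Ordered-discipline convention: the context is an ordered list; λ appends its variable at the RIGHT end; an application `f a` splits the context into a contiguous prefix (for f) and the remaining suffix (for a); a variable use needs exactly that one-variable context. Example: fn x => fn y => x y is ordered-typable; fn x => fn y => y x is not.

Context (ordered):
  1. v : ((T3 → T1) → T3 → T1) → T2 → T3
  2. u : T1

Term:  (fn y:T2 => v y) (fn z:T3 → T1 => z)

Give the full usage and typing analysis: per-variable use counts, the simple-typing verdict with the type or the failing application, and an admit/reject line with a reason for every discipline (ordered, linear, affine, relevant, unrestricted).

use counts: v=1; u=0; y (bound)=1; z (bound)=1
left-to-right use order: v, y, z
typing: ill-typed: a function awaiting (T3 → T1) → T3 → T1 gets T2
ordered ✗ (a type mismatch blocks all five)
linear ✗ (the type mismatch rejects it)
affine ✗ (not simply typable)
relevant ✗ (fails simple typing)
unrestricted ✗ (a type mismatch blocks all five)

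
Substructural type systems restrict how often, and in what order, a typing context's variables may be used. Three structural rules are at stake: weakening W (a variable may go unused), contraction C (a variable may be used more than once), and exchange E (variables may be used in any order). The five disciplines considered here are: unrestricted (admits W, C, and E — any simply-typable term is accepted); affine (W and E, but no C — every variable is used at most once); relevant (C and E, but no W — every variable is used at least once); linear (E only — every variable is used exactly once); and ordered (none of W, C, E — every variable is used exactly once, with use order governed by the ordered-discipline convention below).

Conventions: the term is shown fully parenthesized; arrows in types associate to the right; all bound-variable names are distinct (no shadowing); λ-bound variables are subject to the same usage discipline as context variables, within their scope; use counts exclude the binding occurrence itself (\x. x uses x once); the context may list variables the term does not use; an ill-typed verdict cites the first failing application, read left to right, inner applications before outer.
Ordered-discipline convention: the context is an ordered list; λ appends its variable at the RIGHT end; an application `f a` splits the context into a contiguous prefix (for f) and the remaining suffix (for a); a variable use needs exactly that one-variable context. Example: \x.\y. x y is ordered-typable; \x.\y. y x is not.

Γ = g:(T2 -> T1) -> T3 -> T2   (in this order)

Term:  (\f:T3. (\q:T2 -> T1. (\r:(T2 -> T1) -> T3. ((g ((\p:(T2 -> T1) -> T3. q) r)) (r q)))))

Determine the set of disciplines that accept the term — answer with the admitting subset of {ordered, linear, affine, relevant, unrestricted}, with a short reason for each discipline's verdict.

admitting disciplines: unrestricted
variable uses: g: 1×; f [bound]: 0×; q [bound]: 2×; r [bound]: 2×; p [bound]: 0×
left-to-right use order: g, q, r, r, q
typing: well-typed at T3 -> (T2 -> T1) -> ((T2 -> T1) -> T3) -> T2
ordered: ✗, q ×2, r ×2 used more than once (contraction); f, p left unused
linear: ✗, q ×2, r ×2 used more than once (contraction); f, p left unused
affine: ✗, q ×2, r ×2 used more than once (contraction)
relevant: ✗, f, p left unused
unrestricted: ✓, simply typable at T3 -> (T2 -> T1) -> ((T2 -> T1) -> T3) -> T2; W, C, E all held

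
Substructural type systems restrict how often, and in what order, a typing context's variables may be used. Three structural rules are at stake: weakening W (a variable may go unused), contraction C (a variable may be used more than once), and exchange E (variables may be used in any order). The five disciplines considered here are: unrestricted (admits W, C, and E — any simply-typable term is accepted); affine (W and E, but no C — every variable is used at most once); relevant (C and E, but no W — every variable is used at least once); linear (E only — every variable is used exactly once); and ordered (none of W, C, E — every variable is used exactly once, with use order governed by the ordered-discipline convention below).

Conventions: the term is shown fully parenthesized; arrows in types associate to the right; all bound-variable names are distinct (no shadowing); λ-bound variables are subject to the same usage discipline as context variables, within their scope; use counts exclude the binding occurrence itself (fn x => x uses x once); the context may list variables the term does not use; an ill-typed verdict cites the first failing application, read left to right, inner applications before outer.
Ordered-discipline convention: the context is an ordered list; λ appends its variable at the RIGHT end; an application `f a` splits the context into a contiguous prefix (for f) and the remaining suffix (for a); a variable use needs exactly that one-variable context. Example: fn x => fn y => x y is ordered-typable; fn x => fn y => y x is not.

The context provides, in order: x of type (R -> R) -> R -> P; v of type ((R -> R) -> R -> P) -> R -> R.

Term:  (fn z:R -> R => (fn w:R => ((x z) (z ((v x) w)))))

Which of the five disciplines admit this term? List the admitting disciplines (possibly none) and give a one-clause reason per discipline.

admitted by: relevant, unrestricted
usage: x=2, v=1, z (bound)=2, w (bound)=1
use order (left to right): x, z, z, v, x, w
typing: the term checks, with type (R -> R) -> R -> P
ordered ✗ (x ×2, z ×2 used more than once (contraction))
linear ✗ (x ×2, z ×2 used more than once (contraction))
affine ✗ (x ×2, z ×2 used more than once (contraction))
relevant ✓ (at least one use each (x, v, z, w))
unrestricted ✓ (simply typable at (R -> R) -> R -> P; W, C, E all held)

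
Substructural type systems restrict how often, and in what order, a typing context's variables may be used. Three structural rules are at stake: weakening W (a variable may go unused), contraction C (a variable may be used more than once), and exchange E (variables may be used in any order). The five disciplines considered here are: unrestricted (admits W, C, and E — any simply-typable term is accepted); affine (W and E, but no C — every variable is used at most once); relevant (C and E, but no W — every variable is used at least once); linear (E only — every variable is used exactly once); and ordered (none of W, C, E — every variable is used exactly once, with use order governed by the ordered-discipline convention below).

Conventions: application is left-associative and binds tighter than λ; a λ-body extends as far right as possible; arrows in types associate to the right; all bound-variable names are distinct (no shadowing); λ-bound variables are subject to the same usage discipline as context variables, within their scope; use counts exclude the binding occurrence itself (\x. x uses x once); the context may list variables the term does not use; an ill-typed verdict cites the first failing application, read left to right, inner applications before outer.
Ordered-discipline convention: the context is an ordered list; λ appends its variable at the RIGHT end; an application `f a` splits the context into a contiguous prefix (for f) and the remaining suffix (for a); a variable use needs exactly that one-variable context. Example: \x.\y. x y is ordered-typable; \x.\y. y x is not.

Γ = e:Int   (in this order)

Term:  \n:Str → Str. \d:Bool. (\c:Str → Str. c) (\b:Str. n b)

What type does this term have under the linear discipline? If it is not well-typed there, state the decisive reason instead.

not well-typed under linear — e, d never used (weakening)
counts: e: 0×, n (bound): 1×, d (bound): 0×, c (bound): 1×, b (bound): 1×
order of uses: c, n, b
typing: well-typed at (Str → Str) → Bool → Str → Str
summary: ordered ✗; linear ✗; affine ✓; relevant ✗; unrestricted ✓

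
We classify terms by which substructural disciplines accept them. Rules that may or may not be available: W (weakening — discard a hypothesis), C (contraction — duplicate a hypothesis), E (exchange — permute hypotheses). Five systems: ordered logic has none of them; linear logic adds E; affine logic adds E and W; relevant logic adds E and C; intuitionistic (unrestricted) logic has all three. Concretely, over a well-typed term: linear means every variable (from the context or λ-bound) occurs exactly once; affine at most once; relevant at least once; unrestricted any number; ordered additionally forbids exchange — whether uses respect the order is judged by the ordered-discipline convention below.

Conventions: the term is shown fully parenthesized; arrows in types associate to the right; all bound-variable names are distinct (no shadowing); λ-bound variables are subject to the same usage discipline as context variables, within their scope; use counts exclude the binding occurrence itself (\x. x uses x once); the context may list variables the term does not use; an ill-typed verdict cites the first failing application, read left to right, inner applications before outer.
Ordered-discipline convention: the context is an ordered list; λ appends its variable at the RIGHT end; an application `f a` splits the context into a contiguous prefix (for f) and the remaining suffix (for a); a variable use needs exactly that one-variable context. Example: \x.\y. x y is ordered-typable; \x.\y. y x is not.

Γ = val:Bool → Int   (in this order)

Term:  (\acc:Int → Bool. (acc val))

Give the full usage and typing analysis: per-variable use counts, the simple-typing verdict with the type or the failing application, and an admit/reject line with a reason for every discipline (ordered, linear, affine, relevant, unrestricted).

usage: val: 1×; acc [bound]: 1×
uses in reading order: acc, val
typing: ill-typed: an argument Bool → Int mismatches the expected Int
ordered: ✗ — the type mismatch rejects it
linear: ✗ — not simply typable
affine: ✗ — fails simple typing
relevant: ✗ — a type mismatch blocks all five
unrestricted: ✗ — the type mismatch rejects it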